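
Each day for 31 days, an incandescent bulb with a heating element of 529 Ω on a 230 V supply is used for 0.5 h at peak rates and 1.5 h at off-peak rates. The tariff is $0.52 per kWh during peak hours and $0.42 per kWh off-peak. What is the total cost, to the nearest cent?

Power = V²/R = 230²/529 = 100 W = 0.1 kW
Peak energy = 0.1 kW × 0.5 h × 31 = 1.55 kWh
Off-peak energy = 0.1 kW × 1.5 h × 31 = 4.65 kWh
Cost = 1.55 × $0.52 + 4.65 × $0.42 = $0.806 + $1.953 = $2.76

$2.76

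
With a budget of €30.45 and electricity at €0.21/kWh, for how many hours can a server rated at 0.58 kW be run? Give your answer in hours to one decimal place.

Energy available = €30.45 ÷ €0.21/kWh = 145 kWh
Hours = 145 kWh ÷ 0.58 kW = 250.0 h

250.0 h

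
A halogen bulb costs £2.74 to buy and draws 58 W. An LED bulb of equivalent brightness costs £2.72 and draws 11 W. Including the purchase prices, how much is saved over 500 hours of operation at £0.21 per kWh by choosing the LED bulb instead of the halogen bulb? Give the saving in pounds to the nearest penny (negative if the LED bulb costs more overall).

halogen bulb: £2.74 + (58/1000) kW × 500 h × £0.21 = £2.74 + £6.09 = £8.83
LED bulb: £2.72 + (11/1000) kW × 500 h × £0.21 = £2.72 + £1.155 = £3.875
Saving = £8.83 − £3.875 = £4.955 → £4.96

£4.96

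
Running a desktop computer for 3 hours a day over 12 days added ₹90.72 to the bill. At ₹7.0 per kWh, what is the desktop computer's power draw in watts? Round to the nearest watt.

Energy = ₹90.72 ÷ ₹7.0/kWh = 12.96 kWh
Runtime = 3 h/day × 12 days = 36 h
Power = 12.96 kWh ÷ 36 h = 0.36 kW = 360 W

360 W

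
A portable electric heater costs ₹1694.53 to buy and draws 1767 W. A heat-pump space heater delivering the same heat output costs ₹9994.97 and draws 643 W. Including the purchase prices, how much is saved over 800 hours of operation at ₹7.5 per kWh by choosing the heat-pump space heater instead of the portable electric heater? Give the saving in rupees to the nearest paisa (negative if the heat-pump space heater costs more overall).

portable electric heater: ₹1694.53 + (1767/1000) kW × 800 h × ₹7.5 = ₹1694.53 + ₹10602 = ₹12296.53
heat-pump space heater: ₹9994.97 + (643/1000) kW × 800 h × ₹7.5 = ₹9994.97 + ₹3858 = ₹13852.97
Saving = ₹12296.53 − ₹13852.97 = −₹1556.44

-₹1556.44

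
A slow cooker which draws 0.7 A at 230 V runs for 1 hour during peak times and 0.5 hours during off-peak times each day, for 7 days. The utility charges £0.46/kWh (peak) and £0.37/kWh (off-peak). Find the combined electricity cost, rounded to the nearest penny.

£0.73

Power = 0.7 A × 230 V = 161 W = 0.161 kW
Peak energy = 0.161 kW × 1 h × 7 = 1.127 kWh
Off-peak energy = 0.161 kW × 0.5 h × 7 = 0.5635 kWh
Cost = 1.127 × £0.46 + 0.5635 × £0.37 = £0.51842 + £0.208495 = £0.73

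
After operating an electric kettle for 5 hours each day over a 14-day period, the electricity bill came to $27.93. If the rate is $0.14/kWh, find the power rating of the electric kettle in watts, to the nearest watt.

2850 W

Energy = $27.93 ÷ $0.14/kWh = 199.5 kWh
Runtime = 5 h/day × 14 days = 70 h
Power = 199.5 kWh ÷ 70 h = 2.85 kW = 2850 W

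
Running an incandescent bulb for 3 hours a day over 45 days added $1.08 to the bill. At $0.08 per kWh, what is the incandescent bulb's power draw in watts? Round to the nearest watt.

100 W

Energy = $1.08 ÷ $0.08/kWh = 13.5 kWh
Runtime = 3 h/day × 45 days = 135 h
Power = 13.5 kWh ÷ 135 h = 0.1 kW = 100 W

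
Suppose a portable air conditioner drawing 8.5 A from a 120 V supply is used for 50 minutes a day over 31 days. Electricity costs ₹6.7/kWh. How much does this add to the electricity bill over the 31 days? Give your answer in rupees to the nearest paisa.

₹176.55

Power = 8.5 A × 120 V = 1020 W = 1.02 kW
Runtime = 50 min × 31 = 1550 min = 25.833333… h
Energy = 1.02 kW × 25.833333… h = 26.35 kWh
Cost = 26.35 kWh × ₹6.7/kWh = ₹176.55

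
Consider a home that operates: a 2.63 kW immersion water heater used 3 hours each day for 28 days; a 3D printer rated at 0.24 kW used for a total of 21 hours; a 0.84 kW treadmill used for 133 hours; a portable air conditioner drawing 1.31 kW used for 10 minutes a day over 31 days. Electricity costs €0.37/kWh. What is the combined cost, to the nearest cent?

€127.45

immersion water heater: Runtime = 3 h/day × 28 days = 84 h
immersion water heater: 2.63 kW × 84 h = 220.92 kWh
3D printer: 0.24 kW × 21 h = 5.04 kWh
treadmill: 0.84 kW × 133 h = 111.72 kWh
portable air conditioner: Runtime = 10 min × 31 = 310 min = 5.166666… h
portable air conditioner: 1.31 kW × 5.166666… h = 6.768333… kWh
Total energy = 344.448333… kWh
Cost = 344.448333… × €0.37 = €127.45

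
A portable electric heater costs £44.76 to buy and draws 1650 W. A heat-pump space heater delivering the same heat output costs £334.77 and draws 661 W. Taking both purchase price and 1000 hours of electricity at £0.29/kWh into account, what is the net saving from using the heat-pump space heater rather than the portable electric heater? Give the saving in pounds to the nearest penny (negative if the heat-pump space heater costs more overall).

portable electric heater: £44.76 + (1650/1000) kW × 1000 h × £0.29 = £44.76 + £478.5 = £523.26
heat-pump space heater: £334.77 + (661/1000) kW × 1000 h × £0.29 = £334.77 + £191.69 = £526.46
Saving = £523.26 − £526.46 = −£3.2

-£3.20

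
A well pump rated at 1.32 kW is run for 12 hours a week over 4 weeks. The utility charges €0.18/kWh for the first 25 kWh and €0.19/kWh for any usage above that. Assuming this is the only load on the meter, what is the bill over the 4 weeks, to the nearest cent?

Runtime = 12 h/week × 4 weeks = 48 h
Energy = 1.32 kW × 48 h = 63.36 kWh
Tier 1 (0–25 kWh): 25 × €0.18 = €4.5
Above 25 kWh: 38.36 × €0.19 = €7.2884
Bill = €11.79

€11.79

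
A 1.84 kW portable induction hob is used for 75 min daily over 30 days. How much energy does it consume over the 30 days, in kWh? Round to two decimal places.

Runtime = 75 min × 30 = 2250 min = 37.5 h
Energy = 1.84 kW × 37.5 h = 69 kWh

69.00 kWh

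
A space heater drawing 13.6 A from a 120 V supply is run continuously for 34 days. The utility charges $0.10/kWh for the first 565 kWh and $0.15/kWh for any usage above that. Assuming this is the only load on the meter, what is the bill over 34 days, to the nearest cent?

$171.51

Power = 13.6 A × 120 V = 1632 W = 1.632 kW
Runtime = 24 h × 34 = 816 h
Energy = 1.632 kW × 816 h = 1331.712 kWh
Tier 1 (0–565 kWh): 565 × $0.10 = $56.5
Above 565 kWh: 766.712 × $0.15 = $115.0068
Bill = $171.51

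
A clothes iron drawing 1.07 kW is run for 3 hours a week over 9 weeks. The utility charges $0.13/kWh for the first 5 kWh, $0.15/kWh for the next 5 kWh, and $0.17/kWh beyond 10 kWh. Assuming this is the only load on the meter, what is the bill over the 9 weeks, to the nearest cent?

Runtime = 3 h/week × 9 weeks = 27 h
Energy = 1.07 kW × 27 h = 28.89 kWh
Tier 1 (0–5 kWh): 5 × $0.13 = $0.65
Tier 2 (5–10 kWh): 5 × $0.15 = $0.75
Above 10 kWh: 18.89 × $0.17 = $3.2113
Bill = $4.61

$4.61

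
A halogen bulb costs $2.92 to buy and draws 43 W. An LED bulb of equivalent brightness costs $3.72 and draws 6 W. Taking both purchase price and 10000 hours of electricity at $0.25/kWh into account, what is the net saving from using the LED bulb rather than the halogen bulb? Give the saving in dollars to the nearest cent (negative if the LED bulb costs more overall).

halogen bulb: $2.92 + (43/1000) kW × 10000 h × $0.25 = $2.92 + $107.5 = $110.42
LED bulb: $3.72 + (6/1000) kW × 10000 h × $0.25 = $3.72 + $15 = $18.72
Saving = $110.42 − $18.72 = $91.7

$91.70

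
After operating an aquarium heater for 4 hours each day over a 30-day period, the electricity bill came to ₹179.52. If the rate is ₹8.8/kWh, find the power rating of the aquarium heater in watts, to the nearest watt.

Energy = ₹179.52 ÷ ₹8.8/kWh = 20.4 kWh
Runtime = 4 h/day × 30 days = 120 h
Power = 20.4 kWh ÷ 120 h = 0.17 kW = 170 W

170 W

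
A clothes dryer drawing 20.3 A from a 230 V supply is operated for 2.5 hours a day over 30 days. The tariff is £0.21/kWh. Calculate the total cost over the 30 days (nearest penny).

£73.54

Power = 20.3 A × 230 V = 4669 W = 4.669 kW
Runtime = 2.5 h/day × 30 days = 75 h
Energy = 4.669 kW × 75 h = 350.175 kWh
Cost = 350.175 kWh × £0.21/kWh = £73.54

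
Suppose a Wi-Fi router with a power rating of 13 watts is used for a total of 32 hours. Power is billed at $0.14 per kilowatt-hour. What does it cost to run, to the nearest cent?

$0.06

Energy = 0.013 kW × 32 h = 0.416 kWh
Cost = 0.416 kWh × $0.14/kWh = $0.06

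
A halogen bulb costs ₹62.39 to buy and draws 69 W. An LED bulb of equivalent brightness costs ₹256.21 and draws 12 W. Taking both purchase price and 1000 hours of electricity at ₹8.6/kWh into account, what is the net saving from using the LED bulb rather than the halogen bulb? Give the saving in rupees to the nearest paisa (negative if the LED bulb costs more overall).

halogen bulb: ₹62.39 + (69/1000) kW × 1000 h × ₹8.6 = ₹62.39 + ₹593.4 = ₹655.79
LED bulb: ₹256.21 + (12/1000) kW × 1000 h × ₹8.6 = ₹256.21 + ₹103.2 = ₹359.41
Saving = ₹655.79 − ₹359.41 = ₹296.38

₹296.38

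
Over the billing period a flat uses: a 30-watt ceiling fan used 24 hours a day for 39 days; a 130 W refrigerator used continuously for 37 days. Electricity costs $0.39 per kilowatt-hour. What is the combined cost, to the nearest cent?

$55.97

ceiling fan: Runtime = 24 h × 39 = 936 h
ceiling fan: 0.03 kW × 936 h = 28.08 kWh
refrigerator: Runtime = 24 h × 37 = 888 h
refrigerator: 0.13 kW × 888 h = 115.44 kWh
Total energy = 143.52 kWh
Cost = 143.52 × $0.39 = $55.97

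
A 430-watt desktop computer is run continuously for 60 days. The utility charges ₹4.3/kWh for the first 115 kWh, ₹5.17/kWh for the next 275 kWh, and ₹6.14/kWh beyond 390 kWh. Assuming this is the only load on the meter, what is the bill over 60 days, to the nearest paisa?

₹3323.54

Runtime = 24 h × 60 = 1440 h
Energy = 0.43 kW × 1440 h = 619.2 kWh
Tier 1 (0–115 kWh): 115 × ₹4.3 = ₹494.5
Tier 2 (115–390 kWh): 275 × ₹5.17 = ₹1421.75
Above 390 kWh: 229.2 × ₹6.14 = ₹1407.288
Bill = ₹3323.54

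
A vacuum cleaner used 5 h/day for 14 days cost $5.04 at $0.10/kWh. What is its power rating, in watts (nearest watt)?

720 W

Energy = $5.04 ÷ $0.10/kWh = 50.4 kWh
Runtime = 5 h/day × 14 days = 70 h
Power = 50.4 kWh ÷ 70 h = 0.72 kW = 720 W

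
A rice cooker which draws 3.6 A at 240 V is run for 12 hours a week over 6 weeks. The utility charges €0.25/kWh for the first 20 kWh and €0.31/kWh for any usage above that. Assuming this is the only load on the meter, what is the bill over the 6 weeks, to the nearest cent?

€18.08

Power = 3.6 A × 240 V = 864 W = 0.864 kW
Runtime = 12 h/week × 6 weeks = 72 h
Energy = 0.864 kW × 72 h = 62.208 kWh
Tier 1 (0–20 kWh): 20 × €0.25 = €5
Above 20 kWh: 42.208 × €0.31 = €13.08448
Bill = €18.08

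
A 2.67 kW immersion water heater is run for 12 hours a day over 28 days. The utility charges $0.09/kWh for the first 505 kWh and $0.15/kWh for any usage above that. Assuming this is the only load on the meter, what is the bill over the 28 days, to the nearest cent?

Runtime = 12 h/day × 28 days = 336 h
Energy = 2.67 kW × 336 h = 897.12 kWh
Tier 1 (0–505 kWh): 505 × $0.09 = $45.45
Above 505 kWh: 392.12 × $0.15 = $58.818
Bill = $104.27

$104.27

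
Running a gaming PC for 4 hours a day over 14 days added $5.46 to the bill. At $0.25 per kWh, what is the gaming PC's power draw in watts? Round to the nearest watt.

Energy = $5.46 ÷ $0.25/kWh = 21.84 kWh
Runtime = 4 h/day × 14 days = 56 h
Power = 21.84 kWh ÷ 56 h = 0.39 kW = 390 W

390 W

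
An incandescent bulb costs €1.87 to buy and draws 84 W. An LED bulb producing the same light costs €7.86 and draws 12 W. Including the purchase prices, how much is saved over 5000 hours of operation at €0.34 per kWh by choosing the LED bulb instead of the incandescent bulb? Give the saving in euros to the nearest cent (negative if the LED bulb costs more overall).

€116.41

incandescent bulb: €1.87 + (84/1000) kW × 5000 h × €0.34 = €1.87 + €142.8 = €144.67
LED bulb: €7.86 + (12/1000) kW × 5000 h × €0.34 = €7.86 + €20.4 = €28.26
Saving = €144.67 − €28.26 = €116.41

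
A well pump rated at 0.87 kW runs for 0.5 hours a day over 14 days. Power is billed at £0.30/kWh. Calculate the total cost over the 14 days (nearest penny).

£1.83

Runtime = 0.5 h/day × 14 days = 7 h
Energy = 0.87 kW × 7 h = 6.09 kWh
Cost = 6.09 kWh × £0.30/kWh = £1.83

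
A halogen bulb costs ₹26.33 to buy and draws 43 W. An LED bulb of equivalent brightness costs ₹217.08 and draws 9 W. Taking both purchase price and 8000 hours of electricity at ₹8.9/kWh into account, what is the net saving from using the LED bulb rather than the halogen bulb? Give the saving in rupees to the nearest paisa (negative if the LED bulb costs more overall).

halogen bulb: ₹26.33 + (43/1000) kW × 8000 h × ₹8.9 = ₹26.33 + ₹3061.6 = ₹3087.93
LED bulb: ₹217.08 + (9/1000) kW × 8000 h × ₹8.9 = ₹217.08 + ₹640.8 = ₹857.88
Saving = ₹3087.93 − ₹857.88 = ₹2230.05

₹2230.05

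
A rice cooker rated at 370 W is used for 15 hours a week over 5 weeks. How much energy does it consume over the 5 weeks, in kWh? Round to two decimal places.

27.75 kWh

Runtime = 15 h/week × 5 weeks = 75 h
Energy = 0.37 kW × 75 h = 27.75 kWh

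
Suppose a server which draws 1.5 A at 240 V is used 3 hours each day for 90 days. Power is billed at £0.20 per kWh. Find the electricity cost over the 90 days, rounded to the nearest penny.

Power = 1.5 A × 240 V = 360 W = 0.36 kW
Runtime = 3 h/day × 90 days = 270 h
Energy = 0.36 kW × 270 h = 97.2 kWh
Cost = 97.2 kWh × £0.20/kWh = £19.44

£19.44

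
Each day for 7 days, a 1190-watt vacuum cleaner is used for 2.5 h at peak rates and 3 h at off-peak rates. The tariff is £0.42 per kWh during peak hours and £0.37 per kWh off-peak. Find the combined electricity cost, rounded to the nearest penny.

£17.99

Peak energy = 1.19 kW × 2.5 h × 7 = 20.825 kWh
Off-peak energy = 1.19 kW × 3 h × 7 = 24.99 kWh
Cost = 20.825 × £0.42 + 24.99 × £0.37 = £8.7465 + £9.2463 = £17.99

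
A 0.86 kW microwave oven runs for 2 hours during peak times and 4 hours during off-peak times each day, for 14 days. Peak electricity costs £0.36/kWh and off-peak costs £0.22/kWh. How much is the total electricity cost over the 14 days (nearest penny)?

Peak energy = 0.86 kW × 2 h × 14 = 24.08 kWh
Off-peak energy = 0.86 kW × 4 h × 14 = 48.16 kWh
Cost = 24.08 × £0.36 + 48.16 × £0.22 = £8.6688 + £10.5952 = £19.26

£19.26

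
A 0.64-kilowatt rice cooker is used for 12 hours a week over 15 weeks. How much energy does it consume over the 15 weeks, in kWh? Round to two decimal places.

Runtime = 12 h/week × 15 weeks = 180 h
Energy = 0.64 kW × 180 h = 115.2 kWh

115.20 kWh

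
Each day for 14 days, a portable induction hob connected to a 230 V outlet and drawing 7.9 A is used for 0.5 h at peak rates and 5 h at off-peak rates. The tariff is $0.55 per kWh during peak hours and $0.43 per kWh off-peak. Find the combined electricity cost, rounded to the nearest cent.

$61.69

Power = 7.9 A × 230 V = 1817 W = 1.817 kW
Peak energy = 1.817 kW × 0.5 h × 14 = 12.719 kWh
Off-peak energy = 1.817 kW × 5 h × 14 = 127.19 kWh
Cost = 12.719 × $0.55 + 127.19 × $0.43 = $6.99545 + $54.6917 = $61.69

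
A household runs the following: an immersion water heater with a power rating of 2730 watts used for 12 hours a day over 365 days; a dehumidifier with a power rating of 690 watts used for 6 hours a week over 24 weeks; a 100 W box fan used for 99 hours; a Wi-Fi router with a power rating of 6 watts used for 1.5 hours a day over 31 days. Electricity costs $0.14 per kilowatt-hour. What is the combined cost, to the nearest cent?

$1689.37

immersion water heater: Runtime = 12 h/day × 365 days = 4380 h
immersion water heater: 2.73 kW × 4380 h = 11957.4 kWh
dehumidifier: Runtime = 6 h/week × 24 weeks = 144 h
dehumidifier: 0.69 kW × 144 h = 99.36 kWh
box fan: 0.1 kW × 99 h = 9.9 kWh
Wi-Fi router: Runtime = 1.5 h/day × 31 days = 46.5 h
Wi-Fi router: 0.006 kW × 46.5 h = 0.279 kWh
Total energy = 12066.939 kWh
Cost = 12066.939 × $0.14 = $1689.37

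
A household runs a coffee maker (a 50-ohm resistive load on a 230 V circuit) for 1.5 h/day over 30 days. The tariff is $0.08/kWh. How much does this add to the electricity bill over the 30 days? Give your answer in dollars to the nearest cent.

Power = V²/R = 230²/50 = 1058 W = 1.058 kW
Runtime = 1.5 h/day × 30 days = 45 h
Energy = 1.058 kW × 45 h = 47.61 kWh
Cost = 47.61 kWh × $0.08/kWh = $3.81

$3.81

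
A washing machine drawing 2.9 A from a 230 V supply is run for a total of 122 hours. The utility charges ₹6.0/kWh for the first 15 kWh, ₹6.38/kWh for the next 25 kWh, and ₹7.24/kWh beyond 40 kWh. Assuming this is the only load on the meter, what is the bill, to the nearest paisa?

Power = 2.9 A × 230 V = 667 W = 0.667 kW
Energy = 0.667 kW × 122 h = 81.374 kWh
Tier 1 (0–15 kWh): 15 × ₹6.0 = ₹90
Tier 2 (15–40 kWh): 25 × ₹6.38 = ₹159.5
Above 40 kWh: 41.374 × ₹7.24 = ₹299.54776
Bill = ₹549.05

₹549.05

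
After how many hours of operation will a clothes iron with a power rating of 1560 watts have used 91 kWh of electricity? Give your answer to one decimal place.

58.3 h

Hours = 91 kWh ÷ 1.56 kW = 58.3 h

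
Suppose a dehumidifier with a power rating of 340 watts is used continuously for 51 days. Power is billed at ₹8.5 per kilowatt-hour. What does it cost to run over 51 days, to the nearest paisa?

Runtime = 24 h × 51 = 1224 h
Energy = 0.34 kW × 1224 h = 416.16 kWh
Cost = 416.16 kWh × ₹8.5/kWh = ₹3537.36

₹3537.36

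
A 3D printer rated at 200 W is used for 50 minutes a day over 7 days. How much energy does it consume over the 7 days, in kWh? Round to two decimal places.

1.17 kWh

Runtime = 50 min × 7 = 350 min = 5.833333… h
Energy = 0.2 kW × 5.833333… h = 1.166666… kWh ≈ 1.17 kWh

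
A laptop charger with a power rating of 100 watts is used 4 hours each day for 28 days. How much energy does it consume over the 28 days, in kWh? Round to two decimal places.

11.20 kWh

Runtime = 4 h/day × 28 days = 112 h
Energy = 0.1 kW × 112 h = 11.2 kWh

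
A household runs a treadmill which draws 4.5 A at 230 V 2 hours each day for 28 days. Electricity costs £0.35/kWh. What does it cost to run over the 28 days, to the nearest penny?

£20.29

Power = 4.5 A × 230 V = 1035 W = 1.035 kW
Runtime = 2 h/day × 28 days = 56 h
Energy = 1.035 kW × 56 h = 57.96 kWh
Cost = 57.96 kWh × £0.35/kWh = £20.29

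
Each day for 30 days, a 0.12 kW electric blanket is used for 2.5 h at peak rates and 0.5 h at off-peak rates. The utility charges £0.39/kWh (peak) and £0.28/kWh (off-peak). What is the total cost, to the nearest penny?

Peak energy = 0.12 kW × 2.5 h × 30 = 9 kWh
Off-peak energy = 0.12 kW × 0.5 h × 30 = 1.8 kWh
Cost = 9 × £0.39 + 1.8 × £0.28 = £3.51 + £0.504 = £4.01

£4.01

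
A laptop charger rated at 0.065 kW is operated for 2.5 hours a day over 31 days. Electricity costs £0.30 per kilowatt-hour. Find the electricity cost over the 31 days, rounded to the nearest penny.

£1.51

Runtime = 2.5 h/day × 31 days = 77.5 h
Energy = 0.065 kW × 77.5 h = 5.0375 kWh
Cost = 5.0375 kWh × £0.30/kWh = £1.51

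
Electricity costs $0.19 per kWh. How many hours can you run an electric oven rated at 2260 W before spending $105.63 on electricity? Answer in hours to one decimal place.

Energy available = $105.63 ÷ $0.19/kWh = 555.9474 kWh
Hours = 555.9474 kWh ÷ 2.26 kW = 246.0 h

246.0 h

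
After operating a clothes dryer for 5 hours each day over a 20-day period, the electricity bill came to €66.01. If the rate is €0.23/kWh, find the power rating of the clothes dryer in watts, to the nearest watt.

2870 W

Energy = €66.01 ÷ €0.23/kWh = 287 kWh
Runtime = 5 h/day × 20 days = 100 h
Power = 287 kWh ÷ 100 h = 2.87 kW = 2870 W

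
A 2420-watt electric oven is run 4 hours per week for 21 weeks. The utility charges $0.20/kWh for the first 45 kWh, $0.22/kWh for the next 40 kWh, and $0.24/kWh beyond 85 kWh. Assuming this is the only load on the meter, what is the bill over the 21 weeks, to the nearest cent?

Runtime = 4 h/week × 21 weeks = 84 h
Energy = 2.42 kW × 84 h = 203.28 kWh
Tier 1 (0–45 kWh): 45 × $0.20 = $9
Tier 2 (45–85 kWh): 40 × $0.22 = $8.8
Above 85 kWh: 118.28 × $0.24 = $28.3872
Bill = $46.19

$46.19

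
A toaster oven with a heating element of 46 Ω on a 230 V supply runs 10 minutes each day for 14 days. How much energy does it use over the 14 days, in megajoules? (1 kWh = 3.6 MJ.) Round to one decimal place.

9.7 MJ

Power = V²/R = 230²/46 = 1150 W = 1.15 kW
Runtime = 10 min × 14 = 140 min = 2.333333… h
Energy = 1.15 kW × 2.333333… h = 2.683333… kWh
= 2.683333… × 3.6 MJ = 9.7 MJ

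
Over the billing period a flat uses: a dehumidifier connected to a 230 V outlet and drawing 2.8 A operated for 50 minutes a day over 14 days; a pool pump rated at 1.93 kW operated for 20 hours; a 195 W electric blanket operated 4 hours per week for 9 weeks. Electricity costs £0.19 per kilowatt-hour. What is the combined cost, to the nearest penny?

£10.10

dehumidifier: Power = 2.8 A × 230 V = 644 W = 0.644 kW
dehumidifier: Runtime = 50 min × 14 = 700 min = 11.666666… h
dehumidifier: 0.644 kW × 11.666666… h = 7.513333… kWh
pool pump: 1.93 kW × 20 h = 38.6 kWh
electric blanket: Runtime = 4 h/week × 9 weeks = 36 h
electric blanket: 0.195 kW × 36 h = 7.02 kWh
Total energy = 53.133333… kWh
Cost = 53.133333… × £0.19 = £10.10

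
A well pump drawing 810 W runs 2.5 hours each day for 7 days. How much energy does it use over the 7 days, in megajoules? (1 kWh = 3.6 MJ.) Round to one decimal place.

51.0 MJ

Runtime = 2.5 h/day × 7 days = 17.5 h
Energy = 0.81 kW × 17.5 h = 14.175 kWh
= 14.175 × 3.6 MJ = 51.0 MJ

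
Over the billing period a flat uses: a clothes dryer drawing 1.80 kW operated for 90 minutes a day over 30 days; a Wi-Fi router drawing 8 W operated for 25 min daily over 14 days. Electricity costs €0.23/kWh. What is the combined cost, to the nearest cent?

€18.64

clothes dryer: Runtime = 90 min × 30 = 2700 min = 45 h
clothes dryer: 1.8 kW × 45 h = 81 kWh
Wi-Fi router: Runtime = 25 min × 14 = 350 min = 5.833333… h
Wi-Fi router: 0.008 kW × 5.833333… h = 0.046666… kWh
Total energy = 81.046666… kWh
Cost = 81.046666… × €0.23 = €18.64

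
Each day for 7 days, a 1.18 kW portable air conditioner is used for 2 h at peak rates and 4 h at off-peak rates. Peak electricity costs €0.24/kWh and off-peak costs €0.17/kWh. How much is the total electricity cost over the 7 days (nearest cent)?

€9.58

Peak energy = 1.18 kW × 2 h × 7 = 16.52 kWh
Off-peak energy = 1.18 kW × 4 h × 7 = 33.04 kWh
Cost = 16.52 × €0.24 + 33.04 × €0.17 = €3.9648 + €5.6168 = €9.58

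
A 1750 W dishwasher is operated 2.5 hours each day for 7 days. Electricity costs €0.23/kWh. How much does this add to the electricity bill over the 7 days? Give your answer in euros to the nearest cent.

€7.04

Runtime = 2.5 h/day × 7 days = 17.5 h
Energy = 1.75 kW × 17.5 h = 30.625 kWh
Cost = 30.625 kWh × €0.23/kWh = €7.04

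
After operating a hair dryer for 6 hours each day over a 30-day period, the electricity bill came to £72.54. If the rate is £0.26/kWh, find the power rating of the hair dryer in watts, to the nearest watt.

1550 W

Energy = £72.54 ÷ £0.26/kWh = 279 kWh
Runtime = 6 h/day × 30 days = 180 h
Power = 279 kWh ÷ 180 h = 1.55 kW = 1550 W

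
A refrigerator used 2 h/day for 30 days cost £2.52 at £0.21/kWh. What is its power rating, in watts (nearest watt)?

200 W

Energy = £2.52 ÷ £0.21/kWh = 12 kWh
Runtime = 2 h/day × 30 days = 60 h
Power = 12 kWh ÷ 60 h = 0.2 kW = 200 W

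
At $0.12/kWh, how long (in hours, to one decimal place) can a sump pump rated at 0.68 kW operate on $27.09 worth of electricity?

332.0 h

Energy available = $27.09 ÷ $0.12/kWh = 225.75 kWh
Hours = 225.75 kWh ÷ 0.68 kW = 332.0 h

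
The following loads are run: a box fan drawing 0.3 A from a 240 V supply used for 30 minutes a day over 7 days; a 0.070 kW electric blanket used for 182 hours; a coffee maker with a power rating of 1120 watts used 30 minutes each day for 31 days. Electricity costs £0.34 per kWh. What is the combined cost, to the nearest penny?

box fan: Power = 0.3 A × 240 V = 72 W = 0.072 kW
box fan: Runtime = 30 min × 7 = 210 min = 3.5 h
box fan: 0.072 kW × 3.5 h = 0.252 kWh
electric blanket: 0.07 kW × 182 h = 12.74 kWh
coffee maker: Runtime = 30 min × 31 = 930 min = 15.5 h
coffee maker: 1.12 kW × 15.5 h = 17.36 kWh
Total energy = 30.352 kWh
Cost = 30.352 × £0.34 = £10.32

£10.32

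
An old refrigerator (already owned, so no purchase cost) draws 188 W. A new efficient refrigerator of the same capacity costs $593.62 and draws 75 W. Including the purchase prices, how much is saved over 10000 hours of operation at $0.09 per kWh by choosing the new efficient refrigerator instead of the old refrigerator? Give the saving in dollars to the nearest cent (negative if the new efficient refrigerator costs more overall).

-$491.92

old refrigerator: $0.00 + (188/1000) kW × 10000 h × $0.09 = $0.00 + $169.2 = $169.2
new efficient refrigerator: $593.62 + (75/1000) kW × 10000 h × $0.09 = $593.62 + $67.5 = $661.12
Saving = $169.2 − $661.12 = −$491.92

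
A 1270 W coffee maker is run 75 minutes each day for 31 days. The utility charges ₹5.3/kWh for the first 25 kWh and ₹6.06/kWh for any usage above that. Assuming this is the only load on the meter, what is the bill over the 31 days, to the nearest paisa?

Runtime = 75 min × 31 = 2325 min = 38.75 h
Energy = 1.27 kW × 38.75 h = 49.2125 kWh
Tier 1 (0–25 kWh): 25 × ₹5.3 = ₹132.5
Above 25 kWh: 24.2125 × ₹6.06 = ₹146.72775
Bill = ₹279.23

₹279.23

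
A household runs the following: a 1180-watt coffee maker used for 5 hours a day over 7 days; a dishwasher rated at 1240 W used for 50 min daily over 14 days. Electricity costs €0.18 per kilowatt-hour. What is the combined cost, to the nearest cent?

€10.04

coffee maker: Runtime = 5 h/day × 7 days = 35 h
coffee maker: 1.18 kW × 35 h = 41.3 kWh
dishwasher: Runtime = 50 min × 14 = 700 min = 11.666666… h
dishwasher: 1.24 kW × 11.666666… h = 14.466666… kWh
Total energy = 55.766666… kWh
Cost = 55.766666… × €0.18 = €10.04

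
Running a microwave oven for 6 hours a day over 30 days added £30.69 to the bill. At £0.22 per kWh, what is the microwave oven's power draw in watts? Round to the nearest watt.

775 W

Energy = £30.69 ÷ £0.22/kWh = 139.5 kWh
Runtime = 6 h/day × 30 days = 180 h
Power = 139.5 kWh ÷ 180 h = 0.775 kW = 775 W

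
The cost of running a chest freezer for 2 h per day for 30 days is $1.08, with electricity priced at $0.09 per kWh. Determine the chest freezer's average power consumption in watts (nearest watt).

200 W

Energy = $1.08 ÷ $0.09/kWh = 12 kWh
Runtime = 2 h/day × 30 days = 60 h
Power = 12 kWh ÷ 60 h = 0.2 kW = 200 W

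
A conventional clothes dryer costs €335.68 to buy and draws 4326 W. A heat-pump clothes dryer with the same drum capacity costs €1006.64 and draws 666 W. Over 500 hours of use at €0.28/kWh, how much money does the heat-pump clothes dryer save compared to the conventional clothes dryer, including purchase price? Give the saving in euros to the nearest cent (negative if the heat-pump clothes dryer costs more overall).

-€158.56

conventional clothes dryer: €335.68 + (4326/1000) kW × 500 h × €0.28 = €335.68 + €605.64 = €941.32
heat-pump clothes dryer: €1006.64 + (666/1000) kW × 500 h × €0.28 = €1006.64 + €93.24 = €1099.88
Saving = €941.32 − €1099.88 = −€158.56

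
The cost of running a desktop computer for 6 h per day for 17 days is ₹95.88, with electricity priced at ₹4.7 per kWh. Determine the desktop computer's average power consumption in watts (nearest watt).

200 W

Energy = ₹95.88 ÷ ₹4.7/kWh = 20.4 kWh
Runtime = 6 h/day × 17 days = 102 h
Power = 20.4 kWh ÷ 102 h = 0.2 kW = 200 W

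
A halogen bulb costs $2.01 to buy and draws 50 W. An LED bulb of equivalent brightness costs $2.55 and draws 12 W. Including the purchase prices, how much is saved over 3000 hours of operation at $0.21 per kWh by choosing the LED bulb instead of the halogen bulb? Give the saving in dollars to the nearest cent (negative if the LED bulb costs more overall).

$23.40

halogen bulb: $2.01 + (50/1000) kW × 3000 h × $0.21 = $2.01 + $31.5 = $33.51
LED bulb: $2.55 + (12/1000) kW × 3000 h × $0.21 = $2.55 + $7.56 = $10.11
Saving = $33.51 − $10.11 = $23.4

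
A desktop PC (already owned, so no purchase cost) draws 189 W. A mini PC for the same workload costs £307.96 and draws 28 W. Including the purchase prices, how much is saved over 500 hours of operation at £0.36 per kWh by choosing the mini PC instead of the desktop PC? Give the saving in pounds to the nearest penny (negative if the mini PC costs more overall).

desktop PC: £0.00 + (189/1000) kW × 500 h × £0.36 = £0.00 + £34.02 = £34.02
mini PC: £307.96 + (28/1000) kW × 500 h × £0.36 = £307.96 + £5.04 = £313
Saving = £34.02 − £313 = −£278.98

-£278.98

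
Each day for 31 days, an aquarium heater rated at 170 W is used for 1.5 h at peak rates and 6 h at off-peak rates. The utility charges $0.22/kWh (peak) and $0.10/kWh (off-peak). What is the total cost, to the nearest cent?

Peak energy = 0.17 kW × 1.5 h × 31 = 7.905 kWh
Off-peak energy = 0.17 kW × 6 h × 31 = 31.62 kWh
Cost = 7.905 × $0.22 + 31.62 × $0.10 = $1.7391 + $3.162 = $4.90

$4.90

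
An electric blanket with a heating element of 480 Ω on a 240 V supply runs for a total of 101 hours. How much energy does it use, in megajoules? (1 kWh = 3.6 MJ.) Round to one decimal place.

Power = V²/R = 240²/480 = 120 W = 0.12 kW
Energy = 0.12 kW × 101 h = 12.12 kWh
= 12.12 × 3.6 MJ = 43.6 MJ

43.6 MJ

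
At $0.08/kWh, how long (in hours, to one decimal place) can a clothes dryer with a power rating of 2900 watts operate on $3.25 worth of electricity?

Energy available = $3.25 ÷ $0.08/kWh = 40.625 kWh
Hours = 40.625 kWh ÷ 2.9 kW = 14.0 h

14.0 h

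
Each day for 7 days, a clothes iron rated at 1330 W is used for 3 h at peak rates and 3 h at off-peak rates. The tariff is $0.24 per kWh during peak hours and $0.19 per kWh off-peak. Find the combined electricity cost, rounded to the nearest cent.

Peak energy = 1.33 kW × 3 h × 7 = 27.93 kWh
Off-peak energy = 1.33 kW × 3 h × 7 = 27.93 kWh
Cost = 27.93 × $0.24 + 27.93 × $0.19 = $6.7032 + $5.3067 = $12.01

$12.01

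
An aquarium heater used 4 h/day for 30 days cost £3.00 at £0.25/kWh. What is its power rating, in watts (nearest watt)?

Energy = £3.00 ÷ £0.25/kWh = 12 kWh
Runtime = 4 h/day × 30 days = 120 h
Power = 12 kWh ÷ 120 h = 0.1 kW = 100 W

100 W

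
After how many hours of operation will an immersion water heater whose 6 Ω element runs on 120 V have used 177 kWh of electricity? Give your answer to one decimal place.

73.8 h

Power = V²/R = 120²/6 = 2400 W = 2.4 kW
Hours = 177 kWh ÷ 2.4 kW = 73.8 h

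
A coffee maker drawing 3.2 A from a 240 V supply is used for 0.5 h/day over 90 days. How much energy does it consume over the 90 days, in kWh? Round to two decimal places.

Power = 3.2 A × 240 V = 768 W = 0.768 kW
Runtime = 0.5 h/day × 90 days = 45 h
Energy = 0.768 kW × 45 h = 34.56 kWh

34.56 kWh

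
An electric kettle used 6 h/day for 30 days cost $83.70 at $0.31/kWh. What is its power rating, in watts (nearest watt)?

Energy = $83.70 ÷ $0.31/kWh = 270 kWh
Runtime = 6 h/day × 30 days = 180 h
Power = 270 kWh ÷ 180 h = 1.5 kW = 1500 W

1500 W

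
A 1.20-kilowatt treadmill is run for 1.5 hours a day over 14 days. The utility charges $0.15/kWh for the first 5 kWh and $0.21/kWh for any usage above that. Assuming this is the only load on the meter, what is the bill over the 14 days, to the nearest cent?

$4.99

Runtime = 1.5 h/day × 14 days = 21 h
Energy = 1.2 kW × 21 h = 25.2 kWh
Tier 1 (0–5 kWh): 5 × $0.15 = $0.75
Above 5 kWh: 20.2 × $0.21 = $4.242
Bill = $4.99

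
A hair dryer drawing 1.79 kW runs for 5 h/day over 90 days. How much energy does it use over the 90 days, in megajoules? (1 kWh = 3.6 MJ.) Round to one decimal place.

2899.8 MJ

Runtime = 5 h/day × 90 days = 450 h
Energy = 1.79 kW × 450 h = 805.5 kWh
= 805.5 × 3.6 MJ = 2899.8 MJ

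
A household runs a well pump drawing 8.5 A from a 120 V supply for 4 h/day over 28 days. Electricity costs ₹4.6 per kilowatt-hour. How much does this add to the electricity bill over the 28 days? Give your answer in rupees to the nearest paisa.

Power = 8.5 A × 120 V = 1020 W = 1.02 kW
Runtime = 4 h/day × 28 days = 112 h
Energy = 1.02 kW × 112 h = 114.24 kWh
Cost = 114.24 kWh × ₹4.6/kWh = ₹525.50

₹525.50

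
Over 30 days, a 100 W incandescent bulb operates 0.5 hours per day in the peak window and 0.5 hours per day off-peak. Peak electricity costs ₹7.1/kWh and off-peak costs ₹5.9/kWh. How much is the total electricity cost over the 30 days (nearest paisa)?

₹19.50

Peak energy = 0.1 kW × 0.5 h × 30 = 1.5 kWh
Off-peak energy = 0.1 kW × 0.5 h × 30 = 1.5 kWh
Cost = 1.5 × ₹7.1 + 1.5 × ₹5.9 = ₹10.65 + ₹8.85 = ₹19.50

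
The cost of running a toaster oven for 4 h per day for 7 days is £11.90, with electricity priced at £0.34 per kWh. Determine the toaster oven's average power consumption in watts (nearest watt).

Energy = £11.90 ÷ £0.34/kWh = 35 kWh
Runtime = 4 h/day × 7 days = 28 h
Power = 35 kWh ÷ 28 h = 1.25 kW = 1250 W

1250 W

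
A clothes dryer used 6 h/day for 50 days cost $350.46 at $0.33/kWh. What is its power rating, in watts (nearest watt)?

Energy = $350.46 ÷ $0.33/kWh = 1062 kWh
Runtime = 6 h/day × 50 days = 300 h
Power = 1062 kWh ÷ 300 h = 3.54 kW = 3540 W

3540 W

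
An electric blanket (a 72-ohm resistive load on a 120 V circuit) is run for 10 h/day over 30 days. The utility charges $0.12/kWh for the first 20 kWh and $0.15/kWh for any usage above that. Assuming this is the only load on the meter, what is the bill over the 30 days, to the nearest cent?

$8.40

Power = V²/R = 120²/72 = 200 W = 0.2 kW
Runtime = 10 h/day × 30 days = 300 h
Energy = 0.2 kW × 300 h = 60 kWh
Tier 1 (0–20 kWh): 20 × $0.12 = $2.4
Above 20 kWh: 40 × $0.15 = $6
Bill = $8.40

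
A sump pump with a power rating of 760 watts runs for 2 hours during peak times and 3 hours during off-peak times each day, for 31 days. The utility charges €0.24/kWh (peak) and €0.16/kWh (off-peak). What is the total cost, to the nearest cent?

€22.62

Peak energy = 0.76 kW × 2 h × 31 = 47.12 kWh
Off-peak energy = 0.76 kW × 3 h × 31 = 70.68 kWh
Cost = 47.12 × €0.24 + 70.68 × €0.16 = €11.3088 + €11.3088 = €22.62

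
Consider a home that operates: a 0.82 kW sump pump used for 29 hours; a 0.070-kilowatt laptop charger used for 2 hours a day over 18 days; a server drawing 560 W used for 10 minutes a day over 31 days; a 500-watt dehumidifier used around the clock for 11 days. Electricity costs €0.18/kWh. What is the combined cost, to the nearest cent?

sump pump: 0.82 kW × 29 h = 23.78 kWh
laptop charger: Runtime = 2 h/day × 18 days = 36 h
laptop charger: 0.07 kW × 36 h = 2.52 kWh
server: Runtime = 10 min × 31 = 310 min = 5.166666… h
server: 0.56 kW × 5.166666… h = 2.893333… kWh
dehumidifier: Runtime = 24 h × 11 = 264 h
dehumidifier: 0.5 kW × 264 h = 132 kWh
Total energy = 161.193333… kWh
Cost = 161.193333… × €0.18 = €29.01

€29.01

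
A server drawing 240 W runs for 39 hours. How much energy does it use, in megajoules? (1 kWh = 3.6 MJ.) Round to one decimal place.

Energy = 0.24 kW × 39 h = 9.36 kWh
= 9.36 × 3.6 MJ = 33.7 MJ

33.7 MJ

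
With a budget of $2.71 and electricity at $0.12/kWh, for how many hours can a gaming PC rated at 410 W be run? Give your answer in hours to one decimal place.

Energy available = $2.71 ÷ $0.12/kWh = 22.5833 kWh
Hours = 22.5833 kWh ÷ 0.41 kW = 55.1 h

55.1 h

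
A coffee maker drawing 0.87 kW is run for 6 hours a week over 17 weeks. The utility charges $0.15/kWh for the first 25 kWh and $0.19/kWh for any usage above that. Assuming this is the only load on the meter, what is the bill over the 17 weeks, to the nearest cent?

$15.86

Runtime = 6 h/week × 17 weeks = 102 h
Energy = 0.87 kW × 102 h = 88.74 kWh
Tier 1 (0–25 kWh): 25 × $0.15 = $3.75
Above 25 kWh: 63.74 × $0.19 = $12.1106
Bill = $15.86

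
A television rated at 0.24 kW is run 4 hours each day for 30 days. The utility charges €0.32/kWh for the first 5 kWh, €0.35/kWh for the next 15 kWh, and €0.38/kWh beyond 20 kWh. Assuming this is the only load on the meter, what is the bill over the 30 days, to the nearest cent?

€10.19

Runtime = 4 h/day × 30 days = 120 h
Energy = 0.24 kW × 120 h = 28.8 kWh
Tier 1 (0–5 kWh): 5 × €0.32 = €1.6
Tier 2 (5–20 kWh): 15 × €0.35 = €5.25
Above 20 kWh: 8.8 × €0.38 = €3.344
Bill = €10.19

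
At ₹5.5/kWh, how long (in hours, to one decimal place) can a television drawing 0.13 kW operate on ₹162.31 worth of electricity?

Energy available = ₹162.31 ÷ ₹5.5/kWh = 29.5109 kWh
Hours = 29.5109 kWh ÷ 0.13 kW = 227.0 h

227.0 h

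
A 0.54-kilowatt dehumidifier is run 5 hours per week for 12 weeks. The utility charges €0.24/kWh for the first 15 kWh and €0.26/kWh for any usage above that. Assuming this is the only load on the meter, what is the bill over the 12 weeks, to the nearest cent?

€8.12

Runtime = 5 h/week × 12 weeks = 60 h
Energy = 0.54 kW × 60 h = 32.4 kWh
Tier 1 (0–15 kWh): 15 × €0.24 = €3.6
Above 15 kWh: 17.4 × €0.26 = €4.524
Bill = €8.12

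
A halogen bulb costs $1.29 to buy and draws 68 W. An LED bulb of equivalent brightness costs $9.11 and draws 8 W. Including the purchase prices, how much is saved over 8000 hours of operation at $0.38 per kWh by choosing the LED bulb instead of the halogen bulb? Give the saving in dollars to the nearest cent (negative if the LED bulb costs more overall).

halogen bulb: $1.29 + (68/1000) kW × 8000 h × $0.38 = $1.29 + $206.72 = $208.01
LED bulb: $9.11 + (8/1000) kW × 8000 h × $0.38 = $9.11 + $24.32 = $33.43
Saving = $208.01 − $33.43 = $174.58

$174.58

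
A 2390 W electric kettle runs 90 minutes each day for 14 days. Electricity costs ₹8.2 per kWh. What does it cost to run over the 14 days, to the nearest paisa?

₹411.56

Runtime = 90 min × 14 = 1260 min = 21 h
Energy = 2.39 kW × 21 h = 50.19 kWh
Cost = 50.19 kWh × ₹8.2/kWh = ₹411.56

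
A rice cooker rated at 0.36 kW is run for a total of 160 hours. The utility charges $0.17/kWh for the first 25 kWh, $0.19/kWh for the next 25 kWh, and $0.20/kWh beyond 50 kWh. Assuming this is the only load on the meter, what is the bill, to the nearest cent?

$10.52

Energy = 0.36 kW × 160 h = 57.6 kWh
Tier 1 (0–25 kWh): 25 × $0.17 = $4.25
Tier 2 (25–50 kWh): 25 × $0.19 = $4.75
Above 50 kWh: 7.6 × $0.20 = $1.52
Bill = $10.52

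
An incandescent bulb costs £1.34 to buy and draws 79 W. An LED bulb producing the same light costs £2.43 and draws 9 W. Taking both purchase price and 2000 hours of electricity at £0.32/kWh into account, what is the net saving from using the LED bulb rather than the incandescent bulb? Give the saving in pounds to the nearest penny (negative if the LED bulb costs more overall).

£43.71

incandescent bulb: £1.34 + (79/1000) kW × 2000 h × £0.32 = £1.34 + £50.56 = £51.9
LED bulb: £2.43 + (9/1000) kW × 2000 h × £0.32 = £2.43 + £5.76 = £8.19
Saving = £51.9 − £8.19 = £43.71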